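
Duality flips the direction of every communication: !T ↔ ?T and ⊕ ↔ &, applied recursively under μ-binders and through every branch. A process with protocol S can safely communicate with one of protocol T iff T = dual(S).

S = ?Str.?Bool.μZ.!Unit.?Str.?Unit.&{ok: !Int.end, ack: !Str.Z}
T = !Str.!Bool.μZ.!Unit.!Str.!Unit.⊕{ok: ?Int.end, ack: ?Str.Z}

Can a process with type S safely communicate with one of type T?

?Str ‖ !Str  ok
  ?Bool ‖ !Bool  ok
    μZ ‖ μZ  ok (binder kept)
      !Unit ‖ !Unit  ✗ same direction on both sides — not dual

NO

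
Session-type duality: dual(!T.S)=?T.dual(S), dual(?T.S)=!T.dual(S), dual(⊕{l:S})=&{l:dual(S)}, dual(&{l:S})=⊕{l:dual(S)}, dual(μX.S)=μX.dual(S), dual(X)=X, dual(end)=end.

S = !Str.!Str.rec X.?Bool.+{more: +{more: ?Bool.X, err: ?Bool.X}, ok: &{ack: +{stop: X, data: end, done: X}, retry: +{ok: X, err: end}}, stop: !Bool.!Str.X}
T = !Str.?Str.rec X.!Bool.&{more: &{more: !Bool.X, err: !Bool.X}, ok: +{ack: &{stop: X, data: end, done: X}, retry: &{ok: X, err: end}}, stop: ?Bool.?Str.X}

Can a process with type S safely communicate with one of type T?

NO

!Str | !Str  ✗ same direction on both sides — not dual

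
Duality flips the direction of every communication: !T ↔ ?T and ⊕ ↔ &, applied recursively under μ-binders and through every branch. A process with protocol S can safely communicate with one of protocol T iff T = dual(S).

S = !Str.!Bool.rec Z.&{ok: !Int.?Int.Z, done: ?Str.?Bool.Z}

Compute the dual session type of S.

?Str.?Bool.rec Z.+{ok: ?Int.!Int.Z, done: !Str.!Bool.Z}

!Str → ?Str
  !Bool → ?Bool
    rec Z → rec Z  (binder kept)
      &{ok,done} → +{ok,done}  (external→internal)
        [ok]
          !Int → ?Int
            ?Int → !Int
              Z ↦ Z
        [done]
          ?Str → !Str
            ?Bool → !Bool
              Z ↦ Z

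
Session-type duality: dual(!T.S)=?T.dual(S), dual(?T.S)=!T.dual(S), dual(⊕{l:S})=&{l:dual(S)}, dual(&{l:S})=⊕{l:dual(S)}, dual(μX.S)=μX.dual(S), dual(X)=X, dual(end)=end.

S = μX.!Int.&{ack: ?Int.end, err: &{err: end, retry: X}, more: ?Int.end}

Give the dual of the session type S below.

μX.?Int.⊕{ack: !Int.end, err: ⊕{err: end, retry: X}, more: !Int.end}

μX ↦ μX  (binder kept)
  !Int ↦ ?Int
    &{ack,err,more} ↦ ⊕{ack,err,more}  (offer→select)
      • ack:
        ?Int ↦ !Int
          dual(end) = end
      • err:
        &{err,retry} ↦ ⊕{err,retry}  (offer→select)
          • err:
            dual(end) = end
          • retry:
            dual(X) = X
      • more:
        ?Int ↦ !Int
          dual(end) = end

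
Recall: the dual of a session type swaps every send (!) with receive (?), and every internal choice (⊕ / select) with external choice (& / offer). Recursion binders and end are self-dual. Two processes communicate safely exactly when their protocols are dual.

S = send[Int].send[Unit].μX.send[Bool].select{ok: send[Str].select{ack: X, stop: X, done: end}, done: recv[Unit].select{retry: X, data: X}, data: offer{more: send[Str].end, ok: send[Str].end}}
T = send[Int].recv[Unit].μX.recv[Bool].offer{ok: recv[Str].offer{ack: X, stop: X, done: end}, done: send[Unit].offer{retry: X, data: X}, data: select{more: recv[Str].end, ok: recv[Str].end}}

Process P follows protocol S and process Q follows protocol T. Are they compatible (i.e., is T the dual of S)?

NO

send[Int] ‖ send[Int]  ✗ same direction on both sides — not dual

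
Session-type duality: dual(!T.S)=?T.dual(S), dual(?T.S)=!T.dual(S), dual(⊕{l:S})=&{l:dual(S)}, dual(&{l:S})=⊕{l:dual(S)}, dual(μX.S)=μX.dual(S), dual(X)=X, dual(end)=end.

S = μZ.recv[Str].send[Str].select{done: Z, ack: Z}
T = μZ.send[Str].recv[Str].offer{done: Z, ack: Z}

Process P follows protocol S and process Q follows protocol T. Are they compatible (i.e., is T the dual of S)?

μZ ‖ μZ  ok (μ self-dual)
  recv[Str] ‖ send[Str]  ok
    send[Str] ‖ recv[Str]  ok
      select{done,ack} ‖ offer{done,ack}  ok same labels
        [done]
          Z ‖ Z  ok
        [ack]
          Z ‖ Z  ok

YES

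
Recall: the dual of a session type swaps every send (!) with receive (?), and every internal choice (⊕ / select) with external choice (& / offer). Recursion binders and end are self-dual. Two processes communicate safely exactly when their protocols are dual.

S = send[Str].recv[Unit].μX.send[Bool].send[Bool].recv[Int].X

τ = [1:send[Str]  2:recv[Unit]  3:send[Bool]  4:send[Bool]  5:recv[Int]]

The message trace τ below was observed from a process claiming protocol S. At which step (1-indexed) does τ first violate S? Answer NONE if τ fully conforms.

[1] send[Str]  match  state: recv[Unit].μX.…
[2] recv[Unit]  match  state: μX.…
[3] send[Bool]  match  state: send[Bool].recv[Int].μX.…
[4] send[Bool]  match  state: recv[Int].μX.…
[5] recv[Int]  match  state: μX.…
trace exhausted — no violation

NONE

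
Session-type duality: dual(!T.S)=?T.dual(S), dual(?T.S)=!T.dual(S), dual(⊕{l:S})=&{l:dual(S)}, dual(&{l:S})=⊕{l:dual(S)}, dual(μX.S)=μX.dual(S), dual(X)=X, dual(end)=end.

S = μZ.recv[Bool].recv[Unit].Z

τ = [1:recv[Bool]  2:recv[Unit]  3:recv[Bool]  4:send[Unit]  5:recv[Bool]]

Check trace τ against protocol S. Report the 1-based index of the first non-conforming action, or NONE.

step 1: recv[Bool]  ✓  now at recv[Unit].μZ.…
step 2: recv[Unit]  ✓  now at μZ.…
step 3: recv[Bool]  ✓  now at recv[Unit].μZ.…
step 4: got send[Unit], protocol expects recv[Unit]  ✗

4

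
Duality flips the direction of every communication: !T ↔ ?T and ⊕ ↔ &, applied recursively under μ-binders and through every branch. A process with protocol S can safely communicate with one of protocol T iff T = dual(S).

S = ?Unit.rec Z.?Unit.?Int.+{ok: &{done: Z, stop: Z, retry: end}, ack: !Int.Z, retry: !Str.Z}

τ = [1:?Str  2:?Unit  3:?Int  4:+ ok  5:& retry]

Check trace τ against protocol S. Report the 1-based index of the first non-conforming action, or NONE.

1

step 1: got ?Str, protocol expects ?Unit  ✗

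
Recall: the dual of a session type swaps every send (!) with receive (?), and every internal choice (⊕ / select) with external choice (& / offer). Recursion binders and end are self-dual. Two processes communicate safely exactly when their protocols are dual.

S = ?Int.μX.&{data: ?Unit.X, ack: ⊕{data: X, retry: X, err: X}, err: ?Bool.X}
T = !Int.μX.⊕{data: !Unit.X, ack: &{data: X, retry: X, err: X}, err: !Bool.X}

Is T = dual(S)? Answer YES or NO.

YES

?Int | !Int  ok
  μX | μX  ok (binder kept)
    &{data,ack,err} | ⊕{data,ack,err}  ok label sets agree
      • data:
        ?Unit | !Unit  ok
          X | X  ok
      • ack:
        ⊕{data,retry,err} | &{data,retry,err}  ok label sets agree
          • data:
            X | X  ok
          • retry:
            X | X  ok
          • err:
            X | X  ok
      • err:
        ?Bool | !Bool  ok
          X | X  ok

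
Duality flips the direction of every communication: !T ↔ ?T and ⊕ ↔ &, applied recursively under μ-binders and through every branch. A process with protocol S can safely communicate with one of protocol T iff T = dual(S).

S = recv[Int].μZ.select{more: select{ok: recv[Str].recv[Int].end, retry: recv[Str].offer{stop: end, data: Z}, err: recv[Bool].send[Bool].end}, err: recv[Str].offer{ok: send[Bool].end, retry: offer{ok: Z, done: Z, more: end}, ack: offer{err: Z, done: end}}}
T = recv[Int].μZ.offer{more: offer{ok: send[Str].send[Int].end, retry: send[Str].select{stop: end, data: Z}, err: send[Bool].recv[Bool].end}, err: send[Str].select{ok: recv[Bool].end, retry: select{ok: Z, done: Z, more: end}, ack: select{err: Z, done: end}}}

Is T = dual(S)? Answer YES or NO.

NO

recv[Int] | recv[Int]  ✗ same direction on both sides — not dual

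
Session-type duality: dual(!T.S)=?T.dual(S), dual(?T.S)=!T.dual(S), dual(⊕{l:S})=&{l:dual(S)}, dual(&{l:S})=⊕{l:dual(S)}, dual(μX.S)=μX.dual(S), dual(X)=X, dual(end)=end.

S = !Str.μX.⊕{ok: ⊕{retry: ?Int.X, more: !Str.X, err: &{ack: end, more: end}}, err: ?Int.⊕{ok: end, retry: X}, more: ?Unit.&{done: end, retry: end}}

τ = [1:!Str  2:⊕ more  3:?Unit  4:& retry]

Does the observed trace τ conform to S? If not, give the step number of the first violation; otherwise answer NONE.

step 1: !Str  ✓  now at μX.…
step 2: ⊕ more  ✓  now at ?Unit.&{done: end, retry: end}
step 3: ?Unit  ✓  now at &{done: end, retry: end}
step 4: & retry  ✓  now at end
trace exhausted — no violation

NONE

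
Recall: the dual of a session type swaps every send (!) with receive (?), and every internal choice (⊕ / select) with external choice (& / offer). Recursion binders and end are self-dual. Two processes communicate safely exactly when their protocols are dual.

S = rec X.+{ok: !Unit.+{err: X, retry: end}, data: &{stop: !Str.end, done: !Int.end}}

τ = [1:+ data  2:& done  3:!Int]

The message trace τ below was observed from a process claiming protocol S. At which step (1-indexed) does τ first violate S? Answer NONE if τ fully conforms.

[1] + data  ok  state: &{stop: !Str.end, done: !Int.end}
[2] & done  ok  state: !Int.end
[3] !Int  ok  state: end
trace exhausted — no violation

NONE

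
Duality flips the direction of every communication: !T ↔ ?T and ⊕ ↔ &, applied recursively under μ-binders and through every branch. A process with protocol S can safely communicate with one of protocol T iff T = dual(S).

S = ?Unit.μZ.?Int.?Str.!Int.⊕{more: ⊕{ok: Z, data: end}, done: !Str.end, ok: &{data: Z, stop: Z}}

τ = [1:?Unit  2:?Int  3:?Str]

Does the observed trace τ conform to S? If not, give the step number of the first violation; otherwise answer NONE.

[1] ?Unit  ok  now at μZ.…
[2] ?Int  ok  now at ?Str.!Int.⊕{more: ⊕{ok: μZ.…, data: end}, done: !Str.end, ok: &{data: μZ.…, stop: μZ.…}}
[3] ?Str  ok  now at !Int.⊕{more: ⊕{ok: μZ.…, data: end}, done: !Str.end, ok: &{data: μZ.…, stop: μZ.…}}
all 3 steps conform

NONE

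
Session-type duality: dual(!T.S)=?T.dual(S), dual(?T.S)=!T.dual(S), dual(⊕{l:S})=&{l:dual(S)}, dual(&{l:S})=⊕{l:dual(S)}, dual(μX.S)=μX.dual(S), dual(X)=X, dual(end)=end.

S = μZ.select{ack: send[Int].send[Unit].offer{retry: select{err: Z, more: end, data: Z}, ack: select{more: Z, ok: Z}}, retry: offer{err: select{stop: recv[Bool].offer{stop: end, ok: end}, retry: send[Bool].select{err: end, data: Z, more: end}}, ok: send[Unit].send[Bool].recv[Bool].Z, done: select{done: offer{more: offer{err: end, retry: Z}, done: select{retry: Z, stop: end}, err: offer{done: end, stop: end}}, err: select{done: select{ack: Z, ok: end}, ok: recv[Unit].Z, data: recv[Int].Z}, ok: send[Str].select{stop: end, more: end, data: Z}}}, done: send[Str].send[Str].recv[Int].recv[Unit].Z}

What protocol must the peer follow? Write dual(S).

μZ ↦ μZ  (μ self-dual)
  select{ack,retry,done} ↦ offer{ack,retry,done}  (⊕→&)
    [ack]
      send[Int] ↦ recv[Int]
        send[Unit] ↦ recv[Unit]
          offer{retry,ack} ↦ select{retry,ack}  (&→⊕)
            [retry]
              select{err,more,data} ↦ offer{err,more,data}  (⊕→&)
                [err]
                  Z ↦ Z
                [more]
                  end ↦ end
                [data]
                  Z ↦ Z
            [ack]
              select{more,ok} ↦ offer{more,ok}  (⊕→&)
                [more]
                  Z ↦ Z
                [ok]
                  Z ↦ Z
    [retry]
      offer{err,ok,done} ↦ select{err,ok,done}  (&→⊕)
        [err]
          select{stop,retry} ↦ offer{stop,retry}  (⊕→&)
            [stop]
              recv[Bool] ↦ send[Bool]
                offer{stop,ok} ↦ select{stop,ok}  (&→⊕)
                  [stop]
                    end ↦ end
                  [ok]
                    end ↦ end
            [retry]
              send[Bool] ↦ recv[Bool]
                select{err,data,more} ↦ offer{err,data,more}  (⊕→&)
                  [err]
                    end ↦ end
                  [data]
                    Z ↦ Z
                  [more]
                    end ↦ end
        [ok]
          send[Unit] ↦ recv[Unit]
            send[Bool] ↦ recv[Bool]
              recv[Bool] ↦ send[Bool]
                Z ↦ Z
        [done]
          select{done,err,ok} ↦ offer{done,err,ok}  (⊕→&)
            [done]
              offer{more,done,err} ↦ select{more,done,err}  (&→⊕)
                [more]
                  offer{err,retry} ↦ select{err,retry}  (&→⊕)
                    [err]
                      end ↦ end
                    [retry]
                      Z ↦ Z
                [done]
                  select{retry,stop} ↦ offer{retry,stop}  (⊕→&)
                    [retry]
                      Z ↦ Z
                    [stop]
                      end ↦ end
                [err]
                  offer{done,stop} ↦ select{done,stop}  (&→⊕)
                    [done]
                      end ↦ end
                    [stop]
                      end ↦ end
            [err]
              select{done,ok,data} ↦ offer{done,ok,data}  (⊕→&)
                [done]
                  select{ack,ok} ↦ offer{ack,ok}  (⊕→&)
                    [ack]
                      Z ↦ Z
                    [ok]
                      end ↦ end
                [ok]
                  recv[Unit] ↦ send[Unit]
                    Z ↦ Z
                [data]
                  recv[Int] ↦ send[Int]
                    Z ↦ Z
            [ok]
              send[Str] ↦ recv[Str]
                select{stop,more,data} ↦ offer{stop,more,data}  (⊕→&)
                  [stop]
                    end ↦ end
                  [more]
                    end ↦ end
                  [data]
                    Z ↦ Z
    [done]
      send[Str] ↦ recv[Str]
        send[Str] ↦ recv[Str]
          recv[Int] ↦ send[Int]
            recv[Unit] ↦ send[Unit]
              Z ↦ Z

μZ.offer{ack: recv[Int].recv[Unit].select{retry: offer{err: Z, more: end, data: Z}, ack: offer{more: Z, ok: Z}}, retry: select{err: offer{stop: send[Bool].select{stop: end, ok: end}, retry: recv[Bool].offer{err: end, data: Z, more: end}}, ok: recv[Unit].recv[Bool].send[Bool].Z, done: offer{done: select{more: select{err: end, retry: Z}, done: offer{retry: Z, stop: end}, err: select{done: end, stop: end}}, err: offer{done: offer{ack: Z, ok: end}, ok: send[Unit].Z, data: send[Int].Z}, ok: recv[Str].offer{stop: end, more: end, data: Z}}}, done: recv[Str].recv[Str].send[Int].send[Unit].Z}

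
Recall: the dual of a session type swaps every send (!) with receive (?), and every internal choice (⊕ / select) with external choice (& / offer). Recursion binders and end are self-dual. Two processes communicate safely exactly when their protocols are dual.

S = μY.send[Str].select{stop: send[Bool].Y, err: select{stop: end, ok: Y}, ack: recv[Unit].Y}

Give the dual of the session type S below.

μY.recv[Str].offer{stop: recv[Bool].Y, err: offer{stop: end, ok: Y}, ack: send[Unit].Y}

μY = μY  (μ self-dual)
  send[Str] = recv[Str]
    select{stop,err,ack} = offer{stop,err,ack}  (internal→external)
      • stop:
        send[Bool] = recv[Bool]
          Y self-dual
      • err:
        select{stop,ok} = offer{stop,ok}  (internal→external)
          • stop:
            end self-dual
          • ok:
            Y self-dual
      • ack:
        recv[Unit] = send[Unit]
          Y self-dual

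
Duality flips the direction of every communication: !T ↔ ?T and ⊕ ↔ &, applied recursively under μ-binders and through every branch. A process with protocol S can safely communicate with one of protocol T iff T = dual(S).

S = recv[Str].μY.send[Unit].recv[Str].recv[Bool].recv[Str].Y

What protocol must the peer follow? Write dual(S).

recv[Str] ↦ send[Str]
  μY ↦ μY  (rec unchanged)
    send[Unit] ↦ recv[Unit]
      recv[Str] ↦ send[Str]
        recv[Bool] ↦ send[Bool]
          recv[Str] ↦ send[Str]
            Y ↦ Y

send[Str].μY.recv[Unit].send[Str].send[Bool].send[Str].Y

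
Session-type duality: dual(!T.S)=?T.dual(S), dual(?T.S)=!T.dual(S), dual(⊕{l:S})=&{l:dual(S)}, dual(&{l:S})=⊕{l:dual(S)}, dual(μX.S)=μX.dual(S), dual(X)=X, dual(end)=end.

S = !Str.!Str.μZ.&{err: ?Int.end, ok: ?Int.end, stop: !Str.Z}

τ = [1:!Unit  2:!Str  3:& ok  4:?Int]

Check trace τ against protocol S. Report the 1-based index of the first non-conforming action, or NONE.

1

step 1: got !Unit, protocol expects !Str  ✗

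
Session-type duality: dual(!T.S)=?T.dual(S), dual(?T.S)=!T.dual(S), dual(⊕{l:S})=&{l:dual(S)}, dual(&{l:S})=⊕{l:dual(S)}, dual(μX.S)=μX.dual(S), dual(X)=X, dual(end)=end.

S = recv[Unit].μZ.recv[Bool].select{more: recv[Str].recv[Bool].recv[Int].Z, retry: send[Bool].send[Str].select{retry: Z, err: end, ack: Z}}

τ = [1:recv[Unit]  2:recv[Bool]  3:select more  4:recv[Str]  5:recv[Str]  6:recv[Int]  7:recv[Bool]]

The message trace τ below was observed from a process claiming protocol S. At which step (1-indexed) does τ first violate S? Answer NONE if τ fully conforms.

5

@1 recv[Unit]  ok  cont: μZ.…
@2 recv[Bool]  ok  cont: select{more: recv[Str].recv[Bool].recv[Int].μZ.…, retry: send[Bool].send[Str].select{retry: μZ.…, err: end, ack: μZ.…}}
@3 select more  ok  cont: recv[Str].recv[Bool].recv[Int].μZ.…
@4 recv[Str]  ok  cont: recv[Bool].recv[Int].μZ.…
@5 got recv[Str], protocol expects recv[Bool]  ✗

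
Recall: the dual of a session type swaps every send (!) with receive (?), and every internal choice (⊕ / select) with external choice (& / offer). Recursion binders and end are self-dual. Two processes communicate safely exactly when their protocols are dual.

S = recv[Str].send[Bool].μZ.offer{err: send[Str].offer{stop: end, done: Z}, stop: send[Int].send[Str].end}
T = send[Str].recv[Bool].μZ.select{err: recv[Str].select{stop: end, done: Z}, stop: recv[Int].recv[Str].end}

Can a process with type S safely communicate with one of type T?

YES

recv[Str] ‖ send[Str]  ok
  send[Bool] ‖ recv[Bool]  ok
    μZ ‖ μZ  ok (binder kept)
      offer{err,stop} ‖ select{err,stop}  ok labels match
        [err]
          send[Str] ‖ recv[Str]  ok
            offer{stop,done} ‖ select{stop,done}  ok labels match
              [stop]
                end ‖ end  ok
              [done]
                Z ‖ Z  ok
        [stop]
          send[Int] ‖ recv[Int]  ok
            send[Str] ‖ recv[Str]  ok
              end ‖ end  ok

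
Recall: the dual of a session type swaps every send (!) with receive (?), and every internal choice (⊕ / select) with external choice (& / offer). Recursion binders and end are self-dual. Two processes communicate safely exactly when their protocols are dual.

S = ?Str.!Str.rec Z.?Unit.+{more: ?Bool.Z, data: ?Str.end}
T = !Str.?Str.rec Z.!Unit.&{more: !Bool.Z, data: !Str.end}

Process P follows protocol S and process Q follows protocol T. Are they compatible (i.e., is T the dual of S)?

YES

?Str ‖ !Str  ✓
  !Str ‖ ?Str  ✓
    rec Z ‖ rec Z  ✓ (binder kept)
      ?Unit ‖ !Unit  ✓
        +{more,data} ‖ &{more,data}  ✓ label sets agree
          [more]
            ?Bool ‖ !Bool  ✓
              Z ‖ Z  ✓
          [data]
            ?Str ‖ !Str  ✓
              end ‖ end  ✓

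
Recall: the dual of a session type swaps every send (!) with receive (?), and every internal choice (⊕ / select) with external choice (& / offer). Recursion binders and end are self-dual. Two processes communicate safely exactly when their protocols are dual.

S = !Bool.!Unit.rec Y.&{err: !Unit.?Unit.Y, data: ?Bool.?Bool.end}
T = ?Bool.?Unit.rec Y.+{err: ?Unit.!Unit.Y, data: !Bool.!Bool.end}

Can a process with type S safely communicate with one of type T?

!Bool | ?Bool  match
  !Unit | ?Unit  match
    rec Y | rec Y  match (binder kept)
      &{err,data} | +{err,data}  match label sets agree
        case err:
          !Unit | ?Unit  match
            ?Unit | !Unit  match
              Y | Y  match
        case data:
          ?Bool | !Bool  match
            ?Bool | !Bool  match
              end | end  match

YES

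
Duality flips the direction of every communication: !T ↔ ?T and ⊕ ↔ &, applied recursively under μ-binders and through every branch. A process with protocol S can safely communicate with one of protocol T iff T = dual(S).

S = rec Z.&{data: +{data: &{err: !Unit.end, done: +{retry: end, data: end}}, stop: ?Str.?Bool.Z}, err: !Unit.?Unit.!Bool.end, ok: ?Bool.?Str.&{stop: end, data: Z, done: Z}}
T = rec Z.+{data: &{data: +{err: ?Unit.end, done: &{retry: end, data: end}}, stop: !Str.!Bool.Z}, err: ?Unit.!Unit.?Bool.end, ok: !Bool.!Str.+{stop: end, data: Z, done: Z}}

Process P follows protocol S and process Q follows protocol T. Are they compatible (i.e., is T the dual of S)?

YES

rec Z | rec Z  ✓ (binder kept)
  &{data,err,ok} | +{data,err,ok}  ✓ same labels
    [data]
      +{data,stop} | &{data,stop}  ✓ same labels
        [data]
          &{err,done} | +{err,done}  ✓ same labels
            [err]
              !Unit | ?Unit  ✓
                end | end  ✓
            [done]
              +{retry,data} | &{retry,data}  ✓ same labels
                [retry]
                  end | end  ✓
                [data]
                  end | end  ✓
        [stop]
          ?Str | !Str  ✓
            ?Bool | !Bool  ✓
              Z | Z  ✓
    [err]
      !Unit | ?Unit  ✓
        ?Unit | !Unit  ✓
          !Bool | ?Bool  ✓
            end | end  ✓
    [ok]
      ?Bool | !Bool  ✓
        ?Str | !Str  ✓
          &{stop,data,done} | +{stop,data,done}  ✓ same labels
            [stop]
              end | end  ✓
            [data]
              Z | Z  ✓
            [done]
              Z | Z  ✓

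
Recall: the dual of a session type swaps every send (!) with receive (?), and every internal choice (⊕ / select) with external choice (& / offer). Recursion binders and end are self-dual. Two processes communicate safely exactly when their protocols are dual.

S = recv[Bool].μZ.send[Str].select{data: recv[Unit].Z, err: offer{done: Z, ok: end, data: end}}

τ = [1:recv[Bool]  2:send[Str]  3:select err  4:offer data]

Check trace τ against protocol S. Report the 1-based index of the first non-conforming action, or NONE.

NONE

step 1: recv[Bool]  match  now at μZ.…
step 2: send[Str]  match  now at select{data: recv[Unit].μZ.…, err: offer{done: μZ.…, ok: end, data: end}}
step 3: select err  match  now at offer{done: μZ.…, ok: end, data: end}
step 4: offer data  match  now at end
trace exhausted — no violation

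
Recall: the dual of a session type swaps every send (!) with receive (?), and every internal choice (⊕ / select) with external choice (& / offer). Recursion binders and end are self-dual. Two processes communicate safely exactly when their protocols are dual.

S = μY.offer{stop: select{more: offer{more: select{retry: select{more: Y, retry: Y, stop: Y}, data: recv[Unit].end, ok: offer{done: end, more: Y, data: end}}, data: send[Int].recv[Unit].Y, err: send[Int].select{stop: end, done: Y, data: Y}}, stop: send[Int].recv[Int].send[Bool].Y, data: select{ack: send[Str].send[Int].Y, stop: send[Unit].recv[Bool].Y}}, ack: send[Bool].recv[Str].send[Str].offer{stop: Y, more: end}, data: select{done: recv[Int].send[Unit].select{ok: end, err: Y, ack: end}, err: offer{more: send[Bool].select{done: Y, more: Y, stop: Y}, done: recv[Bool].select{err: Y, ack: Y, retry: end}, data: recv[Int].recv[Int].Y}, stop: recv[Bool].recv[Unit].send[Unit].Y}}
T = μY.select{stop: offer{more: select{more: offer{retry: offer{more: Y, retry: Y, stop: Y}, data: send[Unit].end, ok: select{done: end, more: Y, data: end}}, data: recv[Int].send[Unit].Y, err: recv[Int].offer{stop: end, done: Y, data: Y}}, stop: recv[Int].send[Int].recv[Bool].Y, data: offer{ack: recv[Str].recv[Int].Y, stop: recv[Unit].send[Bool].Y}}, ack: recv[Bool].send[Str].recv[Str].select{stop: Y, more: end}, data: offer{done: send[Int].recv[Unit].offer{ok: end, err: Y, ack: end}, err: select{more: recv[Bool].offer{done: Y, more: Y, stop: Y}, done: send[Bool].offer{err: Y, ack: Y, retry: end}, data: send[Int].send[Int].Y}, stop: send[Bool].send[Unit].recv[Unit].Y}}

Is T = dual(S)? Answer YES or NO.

YES

μY | μY  match (μ self-dual)
  offer{stop,ack,data} | select{stop,ack,data}  match labels match
    [stop]
      select{more,stop,data} | offer{more,stop,data}  match labels match
        [more]
          offer{more,data,err} | select{more,data,err}  match labels match
            [more]
              select{retry,data,ok} | offer{retry,data,ok}  match labels match
                [retry]
                  select{more,retry,stop} | offer{more,retry,stop}  match labels match
                    [more]
                      Y | Y  match
                    [retry]
                      Y | Y  match
                    [stop]
                      Y | Y  match
                [data]
                  recv[Unit] | send[Unit]  match
                    end | end  match
                [ok]
                  offer{done,more,data} | select{done,more,data}  match labels match
                    [done]
                      end | end  match
                    [more]
                      Y | Y  match
                    [data]
                      end | end  match
            [data]
              send[Int] | recv[Int]  match
                recv[Unit] | send[Unit]  match
                  Y | Y  match
            [err]
              send[Int] | recv[Int]  match
                select{stop,done,data} | offer{stop,done,data}  match labels match
                  [stop]
                    end | end  match
                  [done]
                    Y | Y  match
                  [data]
                    Y | Y  match
        [stop]
          send[Int] | recv[Int]  match
            recv[Int] | send[Int]  match
              send[Bool] | recv[Bool]  match
                Y | Y  match
        [data]
          select{ack,stop} | offer{ack,stop}  match labels match
            [ack]
              send[Str] | recv[Str]  match
                send[Int] | recv[Int]  match
                  Y | Y  match
            [stop]
              send[Unit] | recv[Unit]  match
                recv[Bool] | send[Bool]  match
                  Y | Y  match
    [ack]
      send[Bool] | recv[Bool]  match
        recv[Str] | send[Str]  match
          send[Str] | recv[Str]  match
            offer{stop,more} | select{stop,more}  match labels match
              [stop]
                Y | Y  match
              [more]
                end | end  match
    [data]
      select{done,err,stop} | offer{done,err,stop}  match labels match
        [done]
          recv[Int] | send[Int]  match
            send[Unit] | recv[Unit]  match
              select{ok,err,ack} | offer{ok,err,ack}  match labels match
                [ok]
                  end | end  match
                [err]
                  Y | Y  match
                [ack]
                  end | end  match
        [err]
          offer{more,done,data} | select{more,done,data}  match labels match
            [more]
              send[Bool] | recv[Bool]  match
                select{done,more,stop} | offer{done,more,stop}  match labels match
                  [done]
                    Y | Y  match
                  [more]
                    Y | Y  match
                  [stop]
                    Y | Y  match
            [done]
              recv[Bool] | send[Bool]  match
                select{err,ack,retry} | offer{err,ack,retry}  match labels match
                  [err]
                    Y | Y  match
                  [ack]
                    Y | Y  match
                  [retry]
                    end | end  match
            [data]
              recv[Int] | send[Int]  match
                recv[Int] | send[Int]  match
                  Y | Y  match
        [stop]
          recv[Bool] | send[Bool]  match
            recv[Unit] | send[Unit]  match
              send[Unit] | recv[Unit]  match
                Y | Y  match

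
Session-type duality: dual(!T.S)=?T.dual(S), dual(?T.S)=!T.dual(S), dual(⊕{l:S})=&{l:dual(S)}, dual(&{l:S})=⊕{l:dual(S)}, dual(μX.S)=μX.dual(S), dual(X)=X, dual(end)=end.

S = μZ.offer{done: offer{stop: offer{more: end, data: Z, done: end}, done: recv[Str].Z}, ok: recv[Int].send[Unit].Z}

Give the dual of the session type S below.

μZ.select{done: select{stop: select{more: end, data: Z, done: end}, done: send[Str].Z}, ok: send[Int].recv[Unit].Z}

μZ = μZ  (rec unchanged)
  offer{done,ok} = select{done,ok}  (offer→select)
    [done]
      offer{stop,done} = select{stop,done}  (offer→select)
        [stop]
          offer{more,data,done} = select{more,data,done}  (offer→select)
            [more]
              end self-dual
            [data]
              Z self-dual
            [done]
              end self-dual
        [done]
          recv[Str] = send[Str]
            Z self-dual
    [ok]
      recv[Int] = send[Int]
        send[Unit] = recv[Unit]
          Z self-dual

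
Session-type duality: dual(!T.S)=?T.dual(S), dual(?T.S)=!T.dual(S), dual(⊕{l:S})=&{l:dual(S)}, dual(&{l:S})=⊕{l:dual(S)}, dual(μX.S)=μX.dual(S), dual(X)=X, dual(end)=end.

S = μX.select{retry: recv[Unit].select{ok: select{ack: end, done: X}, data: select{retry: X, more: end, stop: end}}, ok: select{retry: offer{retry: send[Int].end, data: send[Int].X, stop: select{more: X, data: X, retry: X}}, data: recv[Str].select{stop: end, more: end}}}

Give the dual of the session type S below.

μX.offer{retry: send[Unit].offer{ok: offer{ack: end, done: X}, data: offer{retry: X, more: end, stop: end}}, ok: offer{retry: select{retry: recv[Int].end, data: recv[Int].X, stop: offer{more: X, data: X, retry: X}}, data: send[Str].offer{stop: end, more: end}}}

μX → μX  (binder kept)
  select{retry,ok} → offer{retry,ok}  (select→offer)
    case retry:
      recv[Unit] → send[Unit]
        select{ok,data} → offer{ok,data}  (select→offer)
          case ok:
            select{ack,done} → offer{ack,done}  (select→offer)
              case ack:
                dual(end) = end
              case done:
                dual(X) = X
          case data:
            select{retry,more,stop} → offer{retry,more,stop}  (select→offer)
              case retry:
                dual(X) = X
              case more:
                dual(end) = end
              case stop:
                dual(end) = end
    case ok:
      select{retry,data} → offer{retry,data}  (select→offer)
        case retry:
          offer{retry,data,stop} → select{retry,data,stop}  (external→internal)
            case retry:
              send[Int] → recv[Int]
                dual(end) = end
            case data:
              send[Int] → recv[Int]
                dual(X) = X
            case stop:
              select{more,data,retry} → offer{more,data,retry}  (select→offer)
                case more:
                  dual(X) = X
                case data:
                  dual(X) = X
                case retry:
                  dual(X) = X
        case data:
          recv[Str] → send[Str]
            select{stop,more} → offer{stop,more}  (select→offer)
              case stop:
                dual(end) = end
              case more:
                dual(end) = end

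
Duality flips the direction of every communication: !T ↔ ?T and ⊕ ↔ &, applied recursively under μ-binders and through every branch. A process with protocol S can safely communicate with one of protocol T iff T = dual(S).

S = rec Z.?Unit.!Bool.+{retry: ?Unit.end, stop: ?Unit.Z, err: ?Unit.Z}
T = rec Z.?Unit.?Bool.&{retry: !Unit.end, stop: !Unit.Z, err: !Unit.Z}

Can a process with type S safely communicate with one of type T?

rec Z vs rec Z  ok (rec unchanged)
  ?Unit vs ?Unit  ✗ same direction on both sides — not dual

NO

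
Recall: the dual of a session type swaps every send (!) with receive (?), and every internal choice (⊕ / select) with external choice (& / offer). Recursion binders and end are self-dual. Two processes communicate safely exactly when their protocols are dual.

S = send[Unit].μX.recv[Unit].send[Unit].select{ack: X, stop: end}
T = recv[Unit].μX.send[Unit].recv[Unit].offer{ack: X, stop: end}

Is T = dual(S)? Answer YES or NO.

YES

send[Unit] | recv[Unit]  match
  μX | μX  match (binder kept)
    recv[Unit] | send[Unit]  match
      send[Unit] | recv[Unit]  match
        select{ack,stop} | offer{ack,stop}  match labels match
          [ack]
            X | X  match
          [stop]
            end | end  match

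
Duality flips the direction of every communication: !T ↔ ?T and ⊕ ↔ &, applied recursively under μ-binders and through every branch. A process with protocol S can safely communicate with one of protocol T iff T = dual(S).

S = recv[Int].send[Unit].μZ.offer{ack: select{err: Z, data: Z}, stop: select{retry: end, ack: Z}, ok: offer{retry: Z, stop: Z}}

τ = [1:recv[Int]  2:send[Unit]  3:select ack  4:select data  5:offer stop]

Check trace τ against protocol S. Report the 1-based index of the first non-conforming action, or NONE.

@1 recv[Int]  ✓  now at send[Unit].μZ.…
@2 send[Unit]  ✓  now at μZ.…
@3 got select ack, protocol expects offer ack or offer stop or offer ok  ✗

3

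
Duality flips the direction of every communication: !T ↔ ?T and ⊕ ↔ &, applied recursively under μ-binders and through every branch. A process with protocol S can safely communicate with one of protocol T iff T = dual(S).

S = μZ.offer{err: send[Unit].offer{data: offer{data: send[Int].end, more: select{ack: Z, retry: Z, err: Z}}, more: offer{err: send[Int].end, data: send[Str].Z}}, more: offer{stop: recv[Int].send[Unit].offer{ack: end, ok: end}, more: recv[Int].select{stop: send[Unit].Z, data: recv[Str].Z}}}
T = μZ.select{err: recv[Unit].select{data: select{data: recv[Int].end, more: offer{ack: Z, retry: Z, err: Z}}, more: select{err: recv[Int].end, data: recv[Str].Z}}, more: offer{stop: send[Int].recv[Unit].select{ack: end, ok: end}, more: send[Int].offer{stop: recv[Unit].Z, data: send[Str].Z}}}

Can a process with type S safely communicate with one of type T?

NO

μZ ‖ μZ  ok (binder kept)
  offer{err,more} ‖ select{err,more}  ok label sets agree
    [err]
      send[Unit] ‖ recv[Unit]  ok
        offer{data,more} ‖ select{data,more}  ok label sets agree
          [data]
            offer{data,more} ‖ select{data,more}  ok label sets agree
              [data]
                send[Int] ‖ recv[Int]  ok
                  end ‖ end  ok
              [more]
                select{ack,retry,err} ‖ offer{ack,retry,err}  ok label sets agree
                  [ack]
                    Z ‖ Z  ok
                  [retry]
                    Z ‖ Z  ok
                  [err]
                    Z ‖ Z  ok
          [more]
            offer{err,data} ‖ select{err,data}  ok label sets agree
              [err]
                send[Int] ‖ recv[Int]  ok
                  end ‖ end  ok
              [data]
                send[Str] ‖ recv[Str]  ok
                  Z ‖ Z  ok
    [more]
      offer{stop,more} ‖ offer{stop,more}  ✗ choice polarity not flipped — not dual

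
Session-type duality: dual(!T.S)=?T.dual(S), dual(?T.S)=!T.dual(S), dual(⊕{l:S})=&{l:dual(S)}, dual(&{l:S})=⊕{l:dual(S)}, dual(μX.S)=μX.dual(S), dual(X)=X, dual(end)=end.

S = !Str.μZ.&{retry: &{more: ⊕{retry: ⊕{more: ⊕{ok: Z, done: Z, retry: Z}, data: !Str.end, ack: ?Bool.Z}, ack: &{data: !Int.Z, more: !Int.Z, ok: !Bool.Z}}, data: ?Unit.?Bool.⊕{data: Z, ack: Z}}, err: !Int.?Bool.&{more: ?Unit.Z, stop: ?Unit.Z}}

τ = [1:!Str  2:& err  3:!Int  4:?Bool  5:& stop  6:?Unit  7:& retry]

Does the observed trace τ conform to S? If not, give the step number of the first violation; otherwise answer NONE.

NONE

@1 !Str  match  residual = μZ.…
@2 & err  match  residual = !Int.?Bool.&{more: ?Unit.μZ.…, stop: ?Unit.μZ.…}
@3 !Int  match  residual = ?Bool.&{more: ?Unit.μZ.…, stop: ?Unit.μZ.…}
@4 ?Bool  match  residual = &{more: ?Unit.μZ.…, stop: ?Unit.μZ.…}
@5 & stop  match  residual = ?Unit.μZ.…
@6 ?Unit  match  residual = μZ.…
@7 & retry  match  residual = &{more: ⊕{retry: ⊕{more: ⊕{ok: μZ.…, done: μZ.…, retry: μZ.…}, data: !Str.end, ack: ?Bool.μZ.…}, ack: &{data: !Int.μZ.…, more: !Int.μZ.…, ok: !Bool.μZ.…}}, data: ?Unit.?Bool.⊕{data: μZ.…, ack: μZ.…}}
τ conforms to S (length 7)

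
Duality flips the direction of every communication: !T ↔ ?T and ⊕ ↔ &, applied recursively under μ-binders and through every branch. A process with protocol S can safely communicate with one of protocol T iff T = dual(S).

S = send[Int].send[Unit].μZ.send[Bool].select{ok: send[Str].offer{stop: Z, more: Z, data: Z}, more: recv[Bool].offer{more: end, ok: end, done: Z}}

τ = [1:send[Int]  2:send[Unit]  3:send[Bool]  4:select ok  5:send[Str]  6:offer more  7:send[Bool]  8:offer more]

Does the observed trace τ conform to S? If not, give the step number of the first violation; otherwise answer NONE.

8

[1] send[Int]  ok  now at send[Unit].μZ.…
[2] send[Unit]  ok  now at μZ.…
[3] send[Bool]  ok  now at select{ok: send[Str].offer{stop: μZ.…, more: μZ.…, data: μZ.…}, more: recv[Bool].offer{more: end, ok: end, done: μZ.…}}
[4] select ok  ok  now at send[Str].offer{stop: μZ.…, more: μZ.…, data: μZ.…}
[5] send[Str]  ok  now at offer{stop: μZ.…, more: μZ.…, data: μZ.…}
[6] offer more  ok  now at μZ.…
[7] send[Bool]  ok  now at select{ok: send[Str].offer{stop: μZ.…, more: μZ.…, data: μZ.…}, more: recv[Bool].offer{more: end, ok: end, done: μZ.…}}
[8] got offer more, protocol expects select ok or select more  ✗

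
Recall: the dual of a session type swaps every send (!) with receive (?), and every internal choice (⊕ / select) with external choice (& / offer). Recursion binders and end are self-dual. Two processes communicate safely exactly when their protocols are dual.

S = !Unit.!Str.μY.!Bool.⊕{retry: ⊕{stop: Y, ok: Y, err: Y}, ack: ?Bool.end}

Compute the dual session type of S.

?Unit.?Str.μY.?Bool.&{retry: &{stop: Y, ok: Y, err: Y}, ack: !Bool.end}

!Unit = ?Unit
  !Str = ?Str
    μY = μY  (μ self-dual)
      !Bool = ?Bool
        ⊕{retry,ack} = &{retry,ack}  (internal→external)
          [retry]
            ⊕{stop,ok,err} = &{stop,ok,err}  (internal→external)
              [stop]
                Y self-dual
              [ok]
                Y self-dual
              [err]
                Y self-dual
          [ack]
            ?Bool = !Bool
              end self-dual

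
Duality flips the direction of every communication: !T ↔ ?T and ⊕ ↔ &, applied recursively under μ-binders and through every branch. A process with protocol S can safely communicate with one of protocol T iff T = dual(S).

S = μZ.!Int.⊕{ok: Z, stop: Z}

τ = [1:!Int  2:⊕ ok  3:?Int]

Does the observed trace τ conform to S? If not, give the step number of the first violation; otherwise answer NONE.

3

step 1: !Int  match  cont: ⊕{ok: μZ.…, stop: μZ.…}
step 2: ⊕ ok  match  cont: μZ.…
step 3: got ?Int, protocol expects !Int  ✗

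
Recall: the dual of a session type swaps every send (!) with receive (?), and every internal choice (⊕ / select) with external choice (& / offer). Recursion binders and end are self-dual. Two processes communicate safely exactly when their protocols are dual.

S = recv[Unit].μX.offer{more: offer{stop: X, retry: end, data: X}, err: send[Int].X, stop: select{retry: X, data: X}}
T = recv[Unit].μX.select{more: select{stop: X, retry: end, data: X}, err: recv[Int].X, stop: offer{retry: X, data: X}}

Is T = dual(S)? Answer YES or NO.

recv[Unit] ‖ recv[Unit]  ✗ same direction on both sides — not dual

NO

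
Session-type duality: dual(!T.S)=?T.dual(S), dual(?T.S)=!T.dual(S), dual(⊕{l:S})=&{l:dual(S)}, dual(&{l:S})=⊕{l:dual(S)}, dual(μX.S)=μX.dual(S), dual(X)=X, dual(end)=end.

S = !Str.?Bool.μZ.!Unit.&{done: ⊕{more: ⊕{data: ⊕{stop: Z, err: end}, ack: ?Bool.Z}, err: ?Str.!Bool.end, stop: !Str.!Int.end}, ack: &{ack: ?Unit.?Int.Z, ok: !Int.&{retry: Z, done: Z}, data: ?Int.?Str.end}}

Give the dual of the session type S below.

?Str.!Bool.μZ.?Unit.⊕{done: &{more: &{data: &{stop: Z, err: end}, ack: !Bool.Z}, err: !Str.?Bool.end, stop: ?Str.?Int.end}, ack: ⊕{ack: !Unit.!Int.Z, ok: ?Int.⊕{retry: Z, done: Z}, data: !Int.!Str.end}}

!Str ↦ ?Str
  ?Bool ↦ !Bool
    μZ ↦ μZ  (μ self-dual)
      !Unit ↦ ?Unit
        &{done,ack} ↦ ⊕{done,ack}  (offer→select)
          [done]
            ⊕{more,err,stop} ↦ &{more,err,stop}  (internal→external)
              [more]
                ⊕{data,ack} ↦ &{data,ack}  (internal→external)
                  [data]
                    ⊕{stop,err} ↦ &{stop,err}  (internal→external)
                      [stop]
                        dual(Z) = Z
                      [err]
                        dual(end) = end
                  [ack]
                    ?Bool ↦ !Bool
                      dual(Z) = Z
              [err]
                ?Str ↦ !Str
                  !Bool ↦ ?Bool
                    dual(end) = end
              [stop]
                !Str ↦ ?Str
                  !Int ↦ ?Int
                    dual(end) = end
          [ack]
            &{ack,ok,data} ↦ ⊕{ack,ok,data}  (offer→select)
              [ack]
                ?Unit ↦ !Unit
                  ?Int ↦ !Int
                    dual(Z) = Z
              [ok]
                !Int ↦ ?Int
                  &{retry,done} ↦ ⊕{retry,done}  (offer→select)
                    [retry]
                      dual(Z) = Z
                    [done]
                      dual(Z) = Z
              [data]
                ?Int ↦ !Int
                  ?Str ↦ !Str
                    dual(end) = end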